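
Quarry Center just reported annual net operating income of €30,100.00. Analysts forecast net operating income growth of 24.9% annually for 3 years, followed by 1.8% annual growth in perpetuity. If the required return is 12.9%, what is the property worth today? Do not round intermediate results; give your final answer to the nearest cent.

D_1 = 37594.90000
D_2 = 46956.03010
D_3 = 58648.08159
Terminal value at year 3: TV = D_3×(1+g_2)/(r−g_2) = 59703.74706/0.111 = 537871.59517
P_0 = D_1/(1+r)^1 + D_2/(1+r)^2 + D_3/(1+r)^3 + TV/(1+r)^3
    = 33299.29141 + 36838.63150 + 40754.16364 + 373763.41068 = 484655.49723

€484655.50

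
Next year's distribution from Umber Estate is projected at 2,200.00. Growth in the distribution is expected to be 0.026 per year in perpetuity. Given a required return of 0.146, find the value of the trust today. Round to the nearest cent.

18333.33

Growing perpetuity: P = D₁ / (r − g) = 2,200.0000 / (0.146 − 0.026) = 18,333.33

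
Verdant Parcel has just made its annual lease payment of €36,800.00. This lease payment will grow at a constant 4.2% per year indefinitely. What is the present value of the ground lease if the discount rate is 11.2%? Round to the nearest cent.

€547794.29

D₁ = D₀ × (1 + g) = €36,800.00 × 1.042 = €38,345.6000
Growing perpetuity: P = D₁ / (r − g) = €38,345.6000 / (0.112 − 0.042) = €547,794.29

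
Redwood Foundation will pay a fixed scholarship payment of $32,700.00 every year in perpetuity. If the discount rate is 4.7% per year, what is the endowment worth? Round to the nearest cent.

$695744.68

Level perpetuity: PV = C / r = $32,700.00 / 0.047 = $695,744.68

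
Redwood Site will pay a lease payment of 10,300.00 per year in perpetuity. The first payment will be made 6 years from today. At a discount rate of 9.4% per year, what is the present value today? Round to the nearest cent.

Value at end of year 5: C / r = 10,300.00 / 0.094 = 109,574.4681
Discount to today: PV = 109,574.4681 / (1 + 0.094)^5 = 109,574.4681 / 1.567064 = 69,923.44

69923.44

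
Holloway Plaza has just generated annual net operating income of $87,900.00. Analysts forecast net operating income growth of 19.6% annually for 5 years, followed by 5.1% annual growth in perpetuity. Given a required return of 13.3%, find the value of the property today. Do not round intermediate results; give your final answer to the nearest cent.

$1995154.09

D_1 = 105128.40000
D_2 = 125733.56640
D_3 = 150377.34541
D_4 = 179851.30512
D_5 = 215102.16092
Terminal value at year 5: TV = D_5×(1+g_2)/(r−g_2) = 226072.37113/0.082 = 2756980.13567
P_0 = D_1/(1+r)^1 + D_2/(1+r)^2 + D_3/(1+r)^3 + D_4/(1+r)^4 + D_5/(1+r)^5 + TV/(1+r)^5
    = 92787.64342 + 97947.06226 + 103393.36845 + 109142.51427 + 115211.33898 + 1476672.16186 = 1995154.08925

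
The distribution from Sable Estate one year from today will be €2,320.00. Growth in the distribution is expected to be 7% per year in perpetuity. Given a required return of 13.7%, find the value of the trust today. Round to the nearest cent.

Growing perpetuity: P = D₁ / (r − g) = €2,320.0000 / (0.137 − 0.07) = €34,626.87

€34626.87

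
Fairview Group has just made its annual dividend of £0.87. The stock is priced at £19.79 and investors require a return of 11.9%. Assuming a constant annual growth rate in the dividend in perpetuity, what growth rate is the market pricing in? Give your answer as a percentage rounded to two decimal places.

7.19%

P = D₀(1+g)/(r−g) ⇒ P(r−g) = D₀(1+g) ⇒ g(P+D₀) = P·r − D₀
g = (P·r − D₀)/(P + D₀) = (£19.79×0.119 − £0.87) / (£19.79 + £0.87) = 0.071879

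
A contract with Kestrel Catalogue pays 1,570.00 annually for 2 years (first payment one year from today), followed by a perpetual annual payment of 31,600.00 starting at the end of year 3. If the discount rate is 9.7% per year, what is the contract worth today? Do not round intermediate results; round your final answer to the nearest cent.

273444.43

PV of 2-year annuity: 1,570.00 × [1 − (1+0.097)^−2] / 0.097 = 2735.80304
Perpetuity value at year 2: 31,600.00 / 0.097 = 325773.19588
PV of perpetuity: 325773.19588 / (1+0.097)^2 = 270708.62514
Total PV = 2735.80304 + 270708.62514 = 273444.42818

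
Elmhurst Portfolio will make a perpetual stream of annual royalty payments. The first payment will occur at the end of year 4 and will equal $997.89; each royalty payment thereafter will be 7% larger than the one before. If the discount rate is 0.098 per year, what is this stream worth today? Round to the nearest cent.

Value at end of year 3: C₁ / (r − g) = $997.89 / (0.098 − 0.07) = $35,638.9286
Discount to today: PV = $35,638.9286 / (1 + 0.098)^3 = $35,638.9286 / 1.323753 = $26,922.64

$26922.64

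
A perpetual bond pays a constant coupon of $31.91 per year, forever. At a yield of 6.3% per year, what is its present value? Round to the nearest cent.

$506.51

Level perpetuity: PV = C / r = $31.91 / 0.063 = $506.51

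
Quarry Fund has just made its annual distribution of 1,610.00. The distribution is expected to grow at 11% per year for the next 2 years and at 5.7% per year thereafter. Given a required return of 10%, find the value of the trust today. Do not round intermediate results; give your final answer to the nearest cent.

D_1 = 1787.10000
D_2 = 1983.68100
Terminal value at year 2: TV = D_2×(1+g_2)/(r−g_2) = 2096.75082/0.043 = 48761.64691
P_0 = D_1/(1+r)^1 + D_2/(1+r)^2 + TV/(1+r)^2
    = 1624.63636 + 1639.40579 + 40298.88174 = 43562.92389

43562.92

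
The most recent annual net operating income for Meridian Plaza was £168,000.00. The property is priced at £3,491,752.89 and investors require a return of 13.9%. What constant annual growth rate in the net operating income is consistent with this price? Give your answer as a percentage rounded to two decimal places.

P = D₀(1+g)/(r−g) ⇒ P(r−g) = D₀(1+g) ⇒ g(P+D₀) = P·r − D₀
g = (P·r − D₀)/(P + D₀) = (£3,491,752.89×0.139 − £168,000.00) / (£3,491,752.89 + £168,000.00) = 0.086715

8.67%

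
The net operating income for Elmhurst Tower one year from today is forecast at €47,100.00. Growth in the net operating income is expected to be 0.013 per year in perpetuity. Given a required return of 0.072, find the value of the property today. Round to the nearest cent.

€798305.08

Growing perpetuity: P = D₁ / (r − g) = €47,100.0000 / (0.072 − 0.013) = €798,305.08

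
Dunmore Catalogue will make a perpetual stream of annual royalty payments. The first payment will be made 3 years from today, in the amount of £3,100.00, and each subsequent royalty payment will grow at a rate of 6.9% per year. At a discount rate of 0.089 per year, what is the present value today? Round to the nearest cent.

£130700.11

Value at end of year 2: C₁ / (r − g) = £3,100.00 / (0.089 − 0.069) = £155,000.0000
Discount to today: PV = £155,000.0000 / (1 + 0.089)^2 = £155,000.0000 / 1.185921 = £130,700.11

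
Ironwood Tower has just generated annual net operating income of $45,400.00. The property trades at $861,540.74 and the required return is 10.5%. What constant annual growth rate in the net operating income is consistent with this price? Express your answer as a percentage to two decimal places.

P = D₀(1+g)/(r−g) ⇒ P(r−g) = D₀(1+g) ⇒ g(P+D₀) = P·r − D₀
g = (P·r − D₀)/(P + D₀) = ($861,540.74×0.105 − $45,400.00) / ($861,540.74 + $45,400.00) = 0.049685

4.97%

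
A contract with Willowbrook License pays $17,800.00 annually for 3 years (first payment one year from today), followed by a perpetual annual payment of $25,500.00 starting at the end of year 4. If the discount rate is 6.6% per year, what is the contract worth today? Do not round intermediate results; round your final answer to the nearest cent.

$366007.81

PV of 3-year annuity: $17,800.00 × [1 − (1+0.066)^−3] / 0.066 = 47056.32408
Perpetuity value at year 3: $25,500.00 / 0.066 = 386363.63636
PV of perpetuity: 386363.63636 / (1+0.066)^3 = 318951.48669
Total PV = 47056.32408 + 318951.48669 = 366007.81078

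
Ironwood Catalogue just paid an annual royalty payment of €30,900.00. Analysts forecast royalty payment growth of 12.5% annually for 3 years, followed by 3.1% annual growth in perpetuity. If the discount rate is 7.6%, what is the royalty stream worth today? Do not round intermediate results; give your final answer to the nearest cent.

D_1 = 34762.50000
D_2 = 39107.81250
D_3 = 43996.28906
Terminal value at year 3: TV = D_3×(1+g_2)/(r−g_2) = 45360.17402/0.045 = 1008003.86719
P_0 = D_1/(1+r)^1 + D_2/(1+r)^2 + D_3/(1+r)^3 + TV/(1+r)^3
    = 32307.15613 + 33778.39280 + 35316.62816 + 809143.19179 = 910545.36888

€910545.37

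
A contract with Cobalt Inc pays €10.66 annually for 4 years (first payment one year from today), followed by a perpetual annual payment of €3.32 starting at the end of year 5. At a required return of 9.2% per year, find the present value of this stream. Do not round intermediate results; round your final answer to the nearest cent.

PV of 4-year annuity: €10.66 × [1 − (1+0.092)^−4] / 0.092 = 34.38435
Perpetuity value at year 4: €3.32 / 0.092 = 36.08696
PV of perpetuity: 36.08696 / (1+0.092)^4 = 25.37813
Total PV = 34.38435 + 25.37813 = 59.76248

€59.76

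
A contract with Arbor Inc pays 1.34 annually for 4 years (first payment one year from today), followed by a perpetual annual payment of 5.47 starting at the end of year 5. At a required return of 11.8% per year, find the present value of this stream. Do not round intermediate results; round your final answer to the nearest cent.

PV of 4-year annuity: 1.34 × [1 − (1+0.118)^−4] / 0.118 = 4.08725
Perpetuity value at year 4: 5.47 / 0.118 = 46.35593
PV of perpetuity: 46.35593 / (1+0.118)^4 = 29.67140
Total PV = 4.08725 + 29.67140 = 33.75866

33.76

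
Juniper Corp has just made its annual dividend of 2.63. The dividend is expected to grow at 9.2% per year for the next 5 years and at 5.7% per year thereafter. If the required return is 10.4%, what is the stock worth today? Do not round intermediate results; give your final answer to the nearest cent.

68.73

D_1 = 2.87196
D_2 = 3.13618
D_3 = 3.42471
D_4 = 3.73978
D_5 = 4.08384
Terminal value at year 5: TV = D_5×(1+g_2)/(r−g_2) = 4.31662/0.047 = 91.84300
P_0 = D_1/(1+r)^1 + D_2/(1+r)^2 + D_3/(1+r)^3 + D_4/(1+r)^4 + D_5/(1+r)^5 + TV/(1+r)^5
    = 2.60141 + 2.57314 + 2.54517 + 2.51750 + 2.49014 + 56.00163 = 68.72899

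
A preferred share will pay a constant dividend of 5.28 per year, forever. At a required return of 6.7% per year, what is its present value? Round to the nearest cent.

78.81

Level perpetuity: PV = C / r = 5.28 / 0.067 = 78.81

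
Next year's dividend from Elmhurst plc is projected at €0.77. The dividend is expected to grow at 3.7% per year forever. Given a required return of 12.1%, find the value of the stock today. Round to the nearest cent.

Growing perpetuity: P = D₁ / (r − g) = €0.7700 / (0.121 − 0.037) = €9.17

€9.17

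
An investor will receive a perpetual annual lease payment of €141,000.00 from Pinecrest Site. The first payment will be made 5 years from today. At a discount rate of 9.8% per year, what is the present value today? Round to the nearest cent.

€989882.57

Value at end of year 4: C / r = €141,000.00 / 0.098 = €1,438,775.5102
Discount to today: PV = €1,438,775.5102 / (1 + 0.098)^4 = €1,438,775.5102 / 1.453481 = €989,882.57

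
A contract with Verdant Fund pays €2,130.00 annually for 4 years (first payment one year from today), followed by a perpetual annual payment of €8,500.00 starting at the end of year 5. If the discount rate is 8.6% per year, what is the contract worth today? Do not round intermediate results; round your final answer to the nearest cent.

PV of 4-year annuity: €2,130.00 × [1 − (1+0.086)^−4] / 0.086 = 6961.62709
Perpetuity value at year 4: €8,500.00 / 0.086 = 98837.20930
PV of perpetuity: 98837.20930 / (1+0.086)^4 = 71056.06833
Total PV = 6961.62709 + 71056.06833 = 78017.69542

€78017.70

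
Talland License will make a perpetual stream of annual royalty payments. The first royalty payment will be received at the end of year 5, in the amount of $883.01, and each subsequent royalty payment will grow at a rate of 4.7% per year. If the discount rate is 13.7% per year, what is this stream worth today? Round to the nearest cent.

$5870.58

Value at end of year 4: C₁ / (r − g) = $883.01 / (0.137 − 0.047) = $9,811.2222
Discount to today: PV = $9,811.2222 / (1 + 0.137)^4 = $9,811.2222 / 1.671252 = $5,870.58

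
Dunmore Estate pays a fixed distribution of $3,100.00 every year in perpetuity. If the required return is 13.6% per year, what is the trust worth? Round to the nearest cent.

$22794.12

Level perpetuity: PV = C / r = $3,100.00 / 0.136 = $22,794.12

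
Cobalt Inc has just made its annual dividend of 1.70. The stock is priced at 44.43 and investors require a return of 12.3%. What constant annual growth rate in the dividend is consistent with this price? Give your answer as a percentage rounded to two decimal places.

P = D₀(1+g)/(r−g) ⇒ P(r−g) = D₀(1+g) ⇒ g(P+D₀) = P·r − D₀
g = (P·r − D₀)/(P + D₀) = (44.43×0.123 − 1.70) / (44.43 + 1.70) = 0.081615

8.16%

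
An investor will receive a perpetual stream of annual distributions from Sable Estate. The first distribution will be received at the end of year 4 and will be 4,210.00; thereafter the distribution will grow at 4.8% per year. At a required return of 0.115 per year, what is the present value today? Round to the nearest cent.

45329.68

Value at end of year 3: C₁ / (r − g) = 4,210.00 / (0.115 − 0.048) = 62,835.8209
Discount to today: PV = 62,835.8209 / (1 + 0.115)^3 = 62,835.8209 / 1.386196 = 45,329.68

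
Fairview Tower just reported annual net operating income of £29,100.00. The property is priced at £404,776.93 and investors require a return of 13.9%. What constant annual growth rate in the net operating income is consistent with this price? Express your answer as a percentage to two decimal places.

P = D₀(1+g)/(r−g) ⇒ P(r−g) = D₀(1+g) ⇒ g(P+D₀) = P·r − D₀
g = (P·r − D₀)/(P + D₀) = (£404,776.93×0.139 − £29,100.00) / (£404,776.93 + £29,100.00) = 0.062608

6.26%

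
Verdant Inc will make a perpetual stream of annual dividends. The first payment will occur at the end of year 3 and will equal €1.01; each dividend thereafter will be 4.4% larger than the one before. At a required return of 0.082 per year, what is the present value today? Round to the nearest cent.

€22.70

Value at end of year 2: C₁ / (r − g) = €1.01 / (0.082 − 0.044) = €26.5789
Discount to today: PV = €26.5789 / (1 + 0.082)^2 = €26.5789 / 1.170724 = €22.70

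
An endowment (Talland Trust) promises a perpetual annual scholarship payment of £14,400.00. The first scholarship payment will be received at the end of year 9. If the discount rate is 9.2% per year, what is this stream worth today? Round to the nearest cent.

Value at end of year 8: C / r = £14,400.00 / 0.092 = £156,521.7391
Discount to today: PV = £156,521.7391 / (1 + 0.092)^8 = £156,521.7391 / 2.022000 = £77,409.37

£77409.37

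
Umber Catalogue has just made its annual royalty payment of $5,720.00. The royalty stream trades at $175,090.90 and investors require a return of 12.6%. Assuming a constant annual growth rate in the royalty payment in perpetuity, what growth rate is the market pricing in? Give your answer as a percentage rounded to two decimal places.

P = D₀(1+g)/(r−g) ⇒ P(r−g) = D₀(1+g) ⇒ g(P+D₀) = P·r − D₀
g = (P·r − D₀)/(P + D₀) = ($175,090.90×0.126 − $5,720.00) / ($175,090.90 + $5,720.00) = 0.090379

9.04%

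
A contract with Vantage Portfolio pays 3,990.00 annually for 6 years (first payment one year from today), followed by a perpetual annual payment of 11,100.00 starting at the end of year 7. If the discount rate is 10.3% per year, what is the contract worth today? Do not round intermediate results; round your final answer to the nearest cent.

77071.44

PV of 6-year annuity: 3,990.00 × [1 − (1+0.103)^−6] / 0.103 = 17225.77456
Perpetuity value at year 6: 11,100.00 / 0.103 = 107766.99029
PV of perpetuity: 107766.99029 / (1+0.103)^6 = 59845.66255
Total PV = 17225.77456 + 59845.66255 = 77071.43712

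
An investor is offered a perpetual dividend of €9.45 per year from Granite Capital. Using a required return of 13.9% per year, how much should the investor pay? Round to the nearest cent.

€67.99

Level perpetuity: PV = C / r = €9.45 / 0.139 = €67.99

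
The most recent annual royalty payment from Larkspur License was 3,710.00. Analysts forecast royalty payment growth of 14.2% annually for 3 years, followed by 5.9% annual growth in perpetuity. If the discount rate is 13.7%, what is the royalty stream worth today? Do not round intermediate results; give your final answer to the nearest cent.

D_1 = 4236.82000
D_2 = 4838.44844
D_3 = 5525.50812
Terminal value at year 3: TV = D_3×(1+g_2)/(r−g_2) = 5851.51310/0.078 = 75019.39869
P_0 = D_1/(1+r)^1 + D_2/(1+r)^2 + D_3/(1+r)^3 + TV/(1+r)^3
    = 3726.31486 + 3742.70147 + 3759.16014 + 51037.82808 = 62266.00456

62266.00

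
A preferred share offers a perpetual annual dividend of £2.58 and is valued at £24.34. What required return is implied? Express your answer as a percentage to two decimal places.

P = C/r ⇒ r = C/P = £2.58/£24.34 = 0.105998

10.60%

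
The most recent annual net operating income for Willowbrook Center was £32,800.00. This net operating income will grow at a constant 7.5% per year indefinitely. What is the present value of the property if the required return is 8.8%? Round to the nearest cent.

D₁ = D₀ × (1 + g) = £32,800.00 × 1.075 = £35,260.0000
Growing perpetuity: P = D₁ / (r − g) = £35,260.0000 / (0.088 − 0.075) = £2,712,307.69

£2712307.69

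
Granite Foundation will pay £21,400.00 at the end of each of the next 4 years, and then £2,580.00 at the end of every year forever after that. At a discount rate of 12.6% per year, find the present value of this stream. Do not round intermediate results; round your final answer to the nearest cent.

PV of 4-year annuity: £21,400.00 × [1 − (1+0.126)^−4] / 0.126 = 64186.36428
Perpetuity value at year 4: £2,580.00 / 0.126 = 20476.19048
PV of perpetuity: 20476.19048 / (1+0.126)^4 = 12737.83441
Total PV = 64186.36428 + 12737.83441 = 76924.19869

£76924.20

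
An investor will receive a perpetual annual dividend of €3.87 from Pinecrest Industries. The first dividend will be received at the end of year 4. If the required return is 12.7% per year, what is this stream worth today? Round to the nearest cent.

Value at end of year 3: C / r = €3.87 / 0.127 = €30.4724
Discount to today: PV = €30.4724 / (1 + 0.127)^3 = €30.4724 / 1.431435 = €21.29

€21.29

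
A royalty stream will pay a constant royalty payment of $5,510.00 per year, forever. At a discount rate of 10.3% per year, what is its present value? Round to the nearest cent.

$53495.15

Level perpetuity: PV = C / r = $5,510.00 / 0.103 = $53,495.15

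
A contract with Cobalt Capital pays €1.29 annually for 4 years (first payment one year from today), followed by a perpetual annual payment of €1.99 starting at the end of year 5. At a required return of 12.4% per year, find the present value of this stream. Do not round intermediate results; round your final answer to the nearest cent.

€13.94

PV of 4-year annuity: €1.29 × [1 − (1+0.124)^−4] / 0.124 = 3.88540
Perpetuity value at year 4: €1.99 / 0.124 = 16.04839
PV of perpetuity: 16.04839 / (1+0.124)^4 = 10.05463
Total PV = 3.88540 + 10.05463 = 13.94003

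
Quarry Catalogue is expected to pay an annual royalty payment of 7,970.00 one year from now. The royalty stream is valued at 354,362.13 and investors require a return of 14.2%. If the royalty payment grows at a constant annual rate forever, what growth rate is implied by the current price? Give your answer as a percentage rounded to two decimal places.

11.95%

P = D₁/(r−g) ⇒ g = r − D₁/P = 0.142 − 7,970.00/354,362.13 = 0.119509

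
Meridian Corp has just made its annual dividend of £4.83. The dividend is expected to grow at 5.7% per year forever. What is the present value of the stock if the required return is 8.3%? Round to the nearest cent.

£196.36

D₁ = D₀ × (1 + g) = £4.83 × 1.057 = £5.1053
Growing perpetuity: P = D₁ / (r − g) = £5.1053 / (0.083 − 0.057) = £196.36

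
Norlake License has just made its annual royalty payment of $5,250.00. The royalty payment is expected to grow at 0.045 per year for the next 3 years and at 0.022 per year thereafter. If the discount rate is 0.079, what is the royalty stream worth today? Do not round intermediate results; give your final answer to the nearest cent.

$100288.69

D_1 = 5486.25000
D_2 = 5733.13125
D_3 = 5991.12216
Terminal value at year 3: TV = D_3×(1+g_2)/(r−g_2) = 6122.92684/0.057 = 107419.76919
P_0 = D_1/(1+r)^1 + D_2/(1+r)^2 + D_3/(1+r)^3 + TV/(1+r)^3
    = 5084.56905 + 4924.35093 + 4769.18139 + 85510.58564 = 100288.68701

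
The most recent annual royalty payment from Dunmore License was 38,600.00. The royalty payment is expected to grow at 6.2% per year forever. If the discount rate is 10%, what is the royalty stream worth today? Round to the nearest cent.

1078768.42

D₁ = D₀ × (1 + g) = 38,600.00 × 1.062 = 40,993.2000
Growing perpetuity: P = D₁ / (r − g) = 40,993.2000 / (0.1 − 0.062) = 1,078,768.42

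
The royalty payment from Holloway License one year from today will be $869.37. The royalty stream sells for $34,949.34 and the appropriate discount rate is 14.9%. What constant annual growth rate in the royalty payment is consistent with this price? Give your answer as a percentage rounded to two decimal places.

12.41%

P = D₁/(r−g) ⇒ g = r − D₁/P = 0.149 − $869.37/$34,949.34 = 0.124125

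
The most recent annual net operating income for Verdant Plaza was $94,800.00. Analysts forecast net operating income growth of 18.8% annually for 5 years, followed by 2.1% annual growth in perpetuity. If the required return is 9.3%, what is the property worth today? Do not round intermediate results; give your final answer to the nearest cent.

D_1 = 112622.40000
D_2 = 133795.41120
D_3 = 158948.94851
D_4 = 188831.35082
D_5 = 224331.64478
Terminal value at year 5: TV = D_5×(1+g_2)/(r−g_2) = 229042.60932/0.072 = 3181147.35167
P_0 = D_1/(1+r)^1 + D_2/(1+r)^2 + D_3/(1+r)^3 + D_4/(1+r)^4 + D_5/(1+r)^5 + TV/(1+r)^5
    = 103039.70723 + 111995.58297 + 121729.87426 + 132310.23845 + 143810.21343 + 2039308.72097 = 2652194.33730

$2652194.34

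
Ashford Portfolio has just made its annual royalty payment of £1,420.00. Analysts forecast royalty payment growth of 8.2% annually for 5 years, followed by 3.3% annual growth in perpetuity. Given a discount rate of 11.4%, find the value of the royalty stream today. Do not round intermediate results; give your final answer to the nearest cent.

D_1 = 1536.44000
D_2 = 1662.42808
D_3 = 1798.74718
D_4 = 1946.24445
D_5 = 2105.83650
Terminal value at year 5: TV = D_5×(1+g_2)/(r−g_2) = 2175.32910/0.081 = 26855.91483
P_0 = D_1/(1+r)^1 + D_2/(1+r)^2 + D_3/(1+r)^3 + D_4/(1+r)^4 + D_5/(1+r)^5 + TV/(1+r)^5
    = 1379.21005 + 1339.59181 + 1301.11162 + 1263.73678 + 1227.43554 + 15653.59152 = 22164.67732

£22164.68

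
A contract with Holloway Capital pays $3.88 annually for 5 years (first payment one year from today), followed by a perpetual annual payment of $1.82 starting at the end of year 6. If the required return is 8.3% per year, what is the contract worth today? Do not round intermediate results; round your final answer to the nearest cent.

PV of 5-year annuity: $3.88 × [1 − (1+0.083)^−5] / 0.083 = 15.36999
Perpetuity value at year 5: $1.82 / 0.083 = 21.92771
PV of perpetuity: 21.92771 / (1+0.083)^5 = 14.71808
Total PV = 15.36999 + 14.71808 = 30.08807

$30.09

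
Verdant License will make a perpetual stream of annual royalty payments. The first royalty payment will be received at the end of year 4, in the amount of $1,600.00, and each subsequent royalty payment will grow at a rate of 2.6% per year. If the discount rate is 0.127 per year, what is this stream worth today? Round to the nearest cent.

$11066.92

Value at end of year 3: C₁ / (r − g) = $1,600.00 / (0.127 − 0.026) = $15,841.5842
Discount to today: PV = $15,841.5842 / (1 + 0.127)^3 = $15,841.5842 / 1.431435 = $11,066.92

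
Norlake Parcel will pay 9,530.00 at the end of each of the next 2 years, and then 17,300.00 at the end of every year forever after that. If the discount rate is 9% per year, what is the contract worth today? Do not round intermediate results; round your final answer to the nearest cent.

178553.93

PV of 2-year annuity: 9,530.00 × [1 − (1+0.09)^−2] / 0.09 = 16764.32960
Perpetuity value at year 2: 17,300.00 / 0.09 = 192222.22222
PV of perpetuity: 192222.22222 / (1+0.09)^2 = 161789.59871
Total PV = 16764.32960 + 161789.59871 = 178553.92831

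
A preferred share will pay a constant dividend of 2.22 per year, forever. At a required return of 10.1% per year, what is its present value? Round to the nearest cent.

Level perpetuity: PV = C / r = 2.22 / 0.101 = 21.98

21.98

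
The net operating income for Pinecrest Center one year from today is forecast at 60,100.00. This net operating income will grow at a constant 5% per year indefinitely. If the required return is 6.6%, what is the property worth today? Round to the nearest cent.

3756250.00

Growing perpetuity: P = D₁ / (r − g) = 60,100.0000 / (0.066 − 0.05) = 3,756,250.00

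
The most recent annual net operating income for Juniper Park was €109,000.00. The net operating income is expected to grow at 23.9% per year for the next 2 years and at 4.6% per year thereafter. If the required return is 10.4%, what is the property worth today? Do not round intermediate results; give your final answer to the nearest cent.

D_1 = 135051.00000
D_2 = 167328.18900
Terminal value at year 2: TV = D_2×(1+g_2)/(r−g_2) = 175025.28569/0.058 = 3017677.33955
P_0 = D_1/(1+r)^1 + D_2/(1+r)^2 + TV/(1+r)^2
    = 122328.80435 + 137287.48966 + 2475908.86529 = 2735525.15930

€2735525.16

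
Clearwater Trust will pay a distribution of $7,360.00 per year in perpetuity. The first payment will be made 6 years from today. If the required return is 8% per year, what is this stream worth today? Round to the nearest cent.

$62613.65

Value at end of year 5: C / r = $7,360.00 / 0.08 = $92,000.0000
Discount to today: PV = $92,000.0000 / (1 + 0.08)^5 = $92,000.0000 / 1.469328 = $62,613.65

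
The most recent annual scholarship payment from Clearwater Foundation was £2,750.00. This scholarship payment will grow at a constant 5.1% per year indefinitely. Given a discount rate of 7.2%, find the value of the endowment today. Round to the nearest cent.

£137630.95

D₁ = D₀ × (1 + g) = £2,750.00 × 1.051 = £2,890.2500
Growing perpetuity: P = D₁ / (r − g) = £2,890.2500 / (0.072 − 0.051) = £137,630.95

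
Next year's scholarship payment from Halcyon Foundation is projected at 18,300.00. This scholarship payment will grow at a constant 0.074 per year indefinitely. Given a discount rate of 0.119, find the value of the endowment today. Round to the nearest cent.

Growing perpetuity: P = D₁ / (r − g) = 18,300.0000 / (0.119 − 0.074) = 406,666.67

406666.67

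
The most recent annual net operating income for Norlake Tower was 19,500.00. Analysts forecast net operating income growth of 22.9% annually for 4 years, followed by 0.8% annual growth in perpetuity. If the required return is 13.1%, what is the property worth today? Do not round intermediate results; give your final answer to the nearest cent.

D_1 = 23965.50000
D_2 = 29453.59950
D_3 = 36198.47379
D_4 = 44487.92428
Terminal value at year 4: TV = D_4×(1+g_2)/(r−g_2) = 44843.82768/0.123 = 364583.96485
P_0 = D_1/(1+r)^1 + D_2/(1+r)^2 + D_3/(1+r)^3 + D_4/(1+r)^4 + TV/(1+r)^4
    = 21189.65517 + 23025.71725 + 25020.87223 + 27188.90537 + 222816.39525 = 319241.54527

319241.55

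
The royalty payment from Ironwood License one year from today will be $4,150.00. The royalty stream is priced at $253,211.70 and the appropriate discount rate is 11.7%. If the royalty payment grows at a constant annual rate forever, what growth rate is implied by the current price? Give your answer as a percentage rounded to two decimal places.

10.06%

P = D₁/(r−g) ⇒ g = r − D₁/P = 0.117 − $4,150.00/$253,211.70 = 0.100611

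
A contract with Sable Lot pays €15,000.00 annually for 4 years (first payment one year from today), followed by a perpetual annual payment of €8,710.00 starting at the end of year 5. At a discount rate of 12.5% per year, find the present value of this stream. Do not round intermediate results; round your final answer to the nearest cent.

€88585.47

PV of 4-year annuity: €15,000.00 × [1 − (1+0.125)^−4] / 0.125 = 45084.59076
Perpetuity value at year 4: €8,710.00 / 0.125 = 69680.00000
PV of perpetuity: 69680.00000 / (1+0.125)^4 = 43500.88096
Total PV = 45084.59076 + 43500.88096 = 88585.47173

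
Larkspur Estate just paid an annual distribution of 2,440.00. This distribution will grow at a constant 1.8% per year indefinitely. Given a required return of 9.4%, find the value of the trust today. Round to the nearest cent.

32683.16

D₁ = D₀ × (1 + g) = 2,440.00 × 1.018 = 2,483.9200
Growing perpetuity: P = D₁ / (r − g) = 2,483.9200 / (0.094 − 0.018) = 32,683.16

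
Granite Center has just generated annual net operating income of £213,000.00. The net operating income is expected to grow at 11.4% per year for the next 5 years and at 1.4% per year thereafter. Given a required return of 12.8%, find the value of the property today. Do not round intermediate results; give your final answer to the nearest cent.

D_1 = 237282.00000
D_2 = 264332.14800
D_3 = 294466.01287
D_4 = 328035.13834
D_5 = 365431.14411
Terminal value at year 5: TV = D_5×(1+g_2)/(r−g_2) = 370547.18013/0.114 = 3250413.86077
P_0 = D_1/(1+r)^1 + D_2/(1+r)^2 + D_3/(1+r)^3 + D_4/(1+r)^4 + D_5/(1+r)^5 + TV/(1+r)^5
    = 210356.38298 + 207745.57681 + 205167.17426 + 202620.77316 + 200105.97633 + 1779889.99998 = 2805885.88351

£2805885.88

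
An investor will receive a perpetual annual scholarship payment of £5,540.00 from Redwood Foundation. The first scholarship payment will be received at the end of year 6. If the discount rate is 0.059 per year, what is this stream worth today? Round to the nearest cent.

£70498.19

Value at end of year 5: C / r = £5,540.00 / 0.059 = £93,898.3051
Discount to today: PV = £93,898.3051 / (1 + 0.059)^5 = £93,898.3051 / 1.331925 = £70,498.19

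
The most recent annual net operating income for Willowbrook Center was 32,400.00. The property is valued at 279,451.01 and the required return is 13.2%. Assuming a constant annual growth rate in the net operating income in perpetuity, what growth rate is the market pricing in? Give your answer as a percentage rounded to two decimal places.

1.44%

P = D₀(1+g)/(r−g) ⇒ P(r−g) = D₀(1+g) ⇒ g(P+D₀) = P·r − D₀
g = (P·r − D₀)/(P + D₀) = (279,451.01×0.132 − 32,400.00) / (279,451.01 + 32,400.00) = 0.014390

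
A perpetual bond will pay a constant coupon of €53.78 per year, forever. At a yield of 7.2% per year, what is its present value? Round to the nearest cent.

Level perpetuity: PV = C / r = €53.78 / 0.072 = €746.94

€746.94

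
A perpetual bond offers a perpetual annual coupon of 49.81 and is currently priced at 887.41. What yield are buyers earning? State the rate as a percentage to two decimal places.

5.61%

P = C/r ⇒ r = C/P = 49.81/887.41 = 0.056130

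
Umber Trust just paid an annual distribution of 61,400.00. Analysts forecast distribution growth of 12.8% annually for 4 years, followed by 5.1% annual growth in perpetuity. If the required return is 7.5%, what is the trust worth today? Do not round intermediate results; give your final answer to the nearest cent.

D_1 = 69259.20000
D_2 = 78124.37760
D_3 = 88124.29793
D_4 = 99404.20807
Terminal value at year 4: TV = D_4×(1+g_2)/(r−g_2) = 104473.82268/0.024 = 4353075.94499
P_0 = D_1/(1+r)^1 + D_2/(1+r)^2 + D_3/(1+r)^3 + D_4/(1+r)^4 + TV/(1+r)^4
    = 64427.16279 + 67603.57175 + 70936.58505 + 74433.92366 + 3259585.57376 = 3536986.81702

3536986.82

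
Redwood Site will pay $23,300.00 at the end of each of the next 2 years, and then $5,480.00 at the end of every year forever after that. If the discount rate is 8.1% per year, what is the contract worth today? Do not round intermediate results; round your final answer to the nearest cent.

$99388.58

PV of 2-year annuity: $23,300.00 × [1 − (1+0.081)^−2] / 0.081 = 41493.16980
Perpetuity value at year 2: $5,480.00 / 0.081 = 67654.32099
PV of perpetuity: 67654.32099 / (1+0.081)^2 = 57895.41238
Total PV = 41493.16980 + 57895.41238 = 99388.58219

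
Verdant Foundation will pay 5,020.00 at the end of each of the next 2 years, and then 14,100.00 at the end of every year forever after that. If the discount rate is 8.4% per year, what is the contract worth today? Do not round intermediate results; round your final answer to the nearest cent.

PV of 2-year annuity: 5,020.00 × [1 − (1+0.084)^−2] / 0.084 = 8903.13313
Perpetuity value at year 2: 14,100.00 / 0.084 = 167857.14286
PV of perpetuity: 167857.14286 / (1+0.084)^2 = 142850.33467
Total PV = 8903.13313 + 142850.33467 = 151753.46780

151753.47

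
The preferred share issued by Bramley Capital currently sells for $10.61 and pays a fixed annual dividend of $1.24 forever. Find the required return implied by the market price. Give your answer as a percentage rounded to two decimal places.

P = C/r ⇒ r = C/P = $1.24/$10.61 = 0.116871

11.69%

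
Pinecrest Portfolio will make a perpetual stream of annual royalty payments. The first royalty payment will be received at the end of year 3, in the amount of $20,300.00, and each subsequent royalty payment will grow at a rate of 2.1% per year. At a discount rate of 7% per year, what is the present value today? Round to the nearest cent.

Value at end of year 2: C₁ / (r − g) = $20,300.00 / (0.07 − 0.021) = $414,285.7143
Discount to today: PV = $414,285.7143 / (1 + 0.07)^2 = $414,285.7143 / 1.144900 = $361,853.19

$361853.19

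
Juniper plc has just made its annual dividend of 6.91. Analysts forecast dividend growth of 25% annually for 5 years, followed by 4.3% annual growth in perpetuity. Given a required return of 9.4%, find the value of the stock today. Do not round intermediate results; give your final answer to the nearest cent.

D_1 = 8.63750
D_2 = 10.79688
D_3 = 13.49609
D_4 = 16.87012
D_5 = 21.08765
Terminal value at year 5: TV = D_5×(1+g_2)/(r−g_2) = 21.99442/0.051 = 431.26304
P_0 = D_1/(1+r)^1 + D_2/(1+r)^2 + D_3/(1+r)^3 + D_4/(1+r)^4 + D_5/(1+r)^5 + TV/(1+r)^5
    = 7.89534 + 9.02118 + 10.30757 + 11.77738 + 13.45679 + 275.20457 = 327.66283

327.66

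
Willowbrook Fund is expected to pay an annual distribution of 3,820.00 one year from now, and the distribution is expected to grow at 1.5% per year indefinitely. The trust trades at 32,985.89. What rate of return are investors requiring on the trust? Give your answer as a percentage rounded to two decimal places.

P = D₁/(r − g) ⇒ r = D₁/P + g = 3,820.0000/32,985.89 + 0.015 = 0.115807 + 0.015 = 0.130807

13.08%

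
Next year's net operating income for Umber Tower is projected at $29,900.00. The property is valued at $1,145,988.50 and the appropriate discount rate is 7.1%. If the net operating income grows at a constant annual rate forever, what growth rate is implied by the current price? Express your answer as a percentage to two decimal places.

P = D₁/(r−g) ⇒ g = r − D₁/P = 0.071 − $29,900.00/$1,145,988.50 = 0.044909

4.49%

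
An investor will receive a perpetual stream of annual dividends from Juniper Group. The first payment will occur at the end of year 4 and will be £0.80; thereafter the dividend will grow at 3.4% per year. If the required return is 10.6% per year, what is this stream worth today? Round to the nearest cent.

Value at end of year 3: C₁ / (r − g) = £0.80 / (0.106 − 0.034) = £11.1111
Discount to today: PV = £11.1111 / (1 + 0.106)^3 = £11.1111 / 1.352899 = £8.21

£8.21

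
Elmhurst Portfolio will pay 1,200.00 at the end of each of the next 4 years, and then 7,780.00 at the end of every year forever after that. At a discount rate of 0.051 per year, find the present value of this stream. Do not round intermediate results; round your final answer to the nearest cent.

129270.76

PV of 4-year annuity: 1,200.00 × [1 − (1+0.051)^−4] / 0.051 = 4245.27487
Perpetuity value at year 4: 7,780.00 / 0.051 = 152549.01961
PV of perpetuity: 152549.01961 / (1+0.051)^4 = 125025.48754
Total PV = 4245.27487 + 125025.48754 = 129270.76241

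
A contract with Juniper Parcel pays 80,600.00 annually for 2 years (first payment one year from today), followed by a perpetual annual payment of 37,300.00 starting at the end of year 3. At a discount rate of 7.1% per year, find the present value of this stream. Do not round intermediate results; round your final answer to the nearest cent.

PV of 2-year annuity: 80,600.00 × [1 − (1+0.071)^−2] / 0.071 = 145524.52789
Perpetuity value at year 2: 37,300.00 / 0.071 = 525352.11268
PV of perpetuity: 525352.11268 / (1+0.071)^2 = 458006.39443
Total PV = 145524.52789 + 458006.39443 = 603530.92233

603530.92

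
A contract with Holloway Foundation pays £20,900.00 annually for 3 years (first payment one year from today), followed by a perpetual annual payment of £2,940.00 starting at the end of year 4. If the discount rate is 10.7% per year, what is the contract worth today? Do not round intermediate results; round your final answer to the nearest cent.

£71595.77

PV of 3-year annuity: £20,900.00 × [1 − (1+0.107)^−3] / 0.107 = 51341.30875
Perpetuity value at year 3: £2,940.00 / 0.107 = 27476.63551
PV of perpetuity: 27476.63551 / (1+0.107)^3 = 20254.46098
Total PV = 51341.30875 + 20254.46098 = 71595.76973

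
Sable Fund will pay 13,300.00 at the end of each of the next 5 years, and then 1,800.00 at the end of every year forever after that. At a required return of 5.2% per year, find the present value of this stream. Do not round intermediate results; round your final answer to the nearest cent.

84130.30

PV of 5-year annuity: 13,300.00 × [1 − (1+0.052)^−5] / 0.052 = 57265.07733
Perpetuity value at year 5: 1,800.00 / 0.052 = 34615.38462
PV of perpetuity: 34615.38462 / (1+0.052)^5 = 26865.22377
Total PV = 57265.07733 + 26865.22377 = 84130.30110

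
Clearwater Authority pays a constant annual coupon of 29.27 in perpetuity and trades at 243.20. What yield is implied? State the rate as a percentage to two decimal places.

P = C/r ⇒ r = C/P = 29.27/243.20 = 0.120354

12.04%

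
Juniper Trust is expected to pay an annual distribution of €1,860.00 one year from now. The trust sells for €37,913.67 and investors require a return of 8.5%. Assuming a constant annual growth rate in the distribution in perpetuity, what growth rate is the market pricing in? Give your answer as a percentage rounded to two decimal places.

P = D₁/(r−g) ⇒ g = r − D₁/P = 0.085 − €1,860.00/€37,913.67 = 0.035941

3.59%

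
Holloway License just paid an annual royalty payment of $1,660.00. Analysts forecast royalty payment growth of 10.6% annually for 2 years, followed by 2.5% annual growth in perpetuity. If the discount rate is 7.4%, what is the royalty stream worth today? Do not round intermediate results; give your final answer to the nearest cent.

D_1 = 1835.96000
D_2 = 2030.57176
Terminal value at year 2: TV = D_2×(1+g_2)/(r−g_2) = 2081.33605/0.049 = 42476.24600
P_0 = D_1/(1+r)^1 + D_2/(1+r)^2 + TV/(1+r)^2
    = 1709.45996 + 1760.39359 + 36824.55985 = 40294.41341

$40294.41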